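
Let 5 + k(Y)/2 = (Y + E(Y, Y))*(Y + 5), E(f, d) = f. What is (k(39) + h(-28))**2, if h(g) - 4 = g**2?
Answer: 58400164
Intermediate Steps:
h(g) = 4 + g**2
k(Y) = -10 + 4*Y*(5 + Y) (k(Y) = -10 + 2*((Y + Y)*(Y + 5)) = -10 + 2*((2*Y)*(5 + Y)) = -10 + 2*(2*Y*(5 + Y)) = -10 + 4*Y*(5 + Y))
(k(39) + h(-28))**2 = ((-10 + 4*39**2 + 20*39) + (4 + (-28)**2))**2 = ((-10 + 4*1521 + 780) + (4 + 784))**2 = ((-10 + 6084 + 780) + 788)**2 = (6854 + 788)**2 = 7642**2 = 58400164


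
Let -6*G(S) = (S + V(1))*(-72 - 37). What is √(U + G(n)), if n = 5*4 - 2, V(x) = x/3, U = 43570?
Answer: √1580510/6 ≈ 209.53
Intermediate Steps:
V(x) = x/3 (V(x) = x*(⅓) = x/3)
n = 18 (n = 20 - 2 = 18)
G(S) = 109/18 + 109*S/6 (G(S) = -(S + (⅓)*1)*(-72 - 37)/6 = -(S + ⅓)*(-109)/6 = -(⅓ + S)*(-109)/6 = -(-109/3 - 109*S)/6 = 109/18 + 109*S/6)
√(U + G(n)) = √(43570 + (109/18 + (109/6)*18)) = √(43570 + (109/18 + 327)) = √(43570 + 5995/18) = √(790255/18) = √1580510/6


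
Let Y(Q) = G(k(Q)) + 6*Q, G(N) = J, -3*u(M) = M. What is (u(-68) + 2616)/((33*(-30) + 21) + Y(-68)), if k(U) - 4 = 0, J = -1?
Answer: -3958/2067 ≈ -1.9149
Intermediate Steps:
u(M) = -M/3
k(U) = 4 (k(U) = 4 + 0 = 4)
G(N) = -1
Y(Q) = -1 + 6*Q
(u(-68) + 2616)/((33*(-30) + 21) + Y(-68)) = (-⅓*(-68) + 2616)/((33*(-30) + 21) + (-1 + 6*(-68))) = (68/3 + 2616)/((-990 + 21) + (-1 - 408)) = 7916/(3*(-969 - 409)) = (7916/3)/(-1378) = (7916/3)*(-1/1378) = -3958/2067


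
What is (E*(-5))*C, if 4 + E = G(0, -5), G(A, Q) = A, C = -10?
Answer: -200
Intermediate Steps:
E = -4 (E = -4 + 0 = -4)
(E*(-5))*C = -4*(-5)*(-10) = 20*(-10) = -200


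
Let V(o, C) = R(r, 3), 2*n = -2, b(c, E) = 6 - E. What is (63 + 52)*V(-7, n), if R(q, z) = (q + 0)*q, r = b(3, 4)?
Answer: 460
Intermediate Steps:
r = 2 (r = 6 - 1*4 = 6 - 4 = 2)
R(q, z) = q² (R(q, z) = q*q = q²)
n = -1 (n = (½)*(-2) = -1)
V(o, C) = 4 (V(o, C) = 2² = 4)
(63 + 52)*V(-7, n) = (63 + 52)*4 = 115*4 = 460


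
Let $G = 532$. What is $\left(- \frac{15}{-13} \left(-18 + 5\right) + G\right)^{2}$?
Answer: $267289$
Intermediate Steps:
$\left(- \frac{15}{-13} \left(-18 + 5\right) + G\right)^{2} = \left(- \frac{15}{-13} \left(-18 + 5\right) + 532\right)^{2} = \left(\left(-15\right) \left(- \frac{1}{13}\right) \left(-13\right) + 532\right)^{2} = \left(\frac{15}{13} \left(-13\right) + 532\right)^{2} = \left(-15 + 532\right)^{2} = 517^{2} = 267289$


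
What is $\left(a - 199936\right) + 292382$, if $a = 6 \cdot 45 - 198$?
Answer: $92518$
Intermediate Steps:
$a = 72$ ($a = 270 - 198 = 72$)
$\left(a - 199936\right) + 292382 = \left(72 - 199936\right) + 292382 = -199864 + 292382 = 92518$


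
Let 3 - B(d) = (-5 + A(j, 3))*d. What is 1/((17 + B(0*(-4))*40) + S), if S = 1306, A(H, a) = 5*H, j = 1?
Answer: 1/1443 ≈ 0.00069300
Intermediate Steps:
B(d) = 3 (B(d) = 3 - (-5 + 5*1)*d = 3 - (-5 + 5)*d = 3 - 0*d = 3 - 1*0 = 3 + 0 = 3)
1/((17 + B(0*(-4))*40) + S) = 1/((17 + 3*40) + 1306) = 1/((17 + 120) + 1306) = 1/(137 + 1306) = 1/1443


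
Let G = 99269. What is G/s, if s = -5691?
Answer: -99269/5691 ≈ -17.443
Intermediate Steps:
G/s = 99269/(-5691) = 99269*(-1/5691) = -99269/5691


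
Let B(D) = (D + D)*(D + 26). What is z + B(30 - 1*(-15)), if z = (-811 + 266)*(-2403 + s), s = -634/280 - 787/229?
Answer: 8458274557/6412 ≈ 1.3191e+6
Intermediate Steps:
s = -182773/32060 (s = -634*1/280 - 787*1/229 = -317/140 - 787/229 = -182773/32060 ≈ -5.7010)
B(D) = 2*D*(26 + D) (B(D) = (2*D)*(26 + D) = 2*D*(26 + D))
z = 8417301877/6412 (z = (-811 + 266)*(-2403 - 182773/32060) = -545*(-77222953/32060) = 8417301877/6412 ≈ 1.3127e+6)
z + B(30 - 1*(-15)) = 8417301877/6412 + 2*(30 - 1*(-15))*(26 + (30 - 1*(-15))) = 8417301877/6412 + 2*(30 + 15)*(26 + (30 + 15)) = 8417301877/6412 + 2*45*(26 + 45) = 8417301877/6412 + 2*45*71 = 8417301877/6412 + 6390 = 8458274557/6412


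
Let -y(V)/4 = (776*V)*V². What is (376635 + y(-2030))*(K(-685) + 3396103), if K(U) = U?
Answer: 88166394146293802430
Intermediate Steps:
y(V) = -3104*V³ (y(V) = -4*776*V*V² = -3104*V³)
(376635 + y(-2030))*(K(-685) + 3396103) = (376635 - 3104*(-2030)³)*(-685 + 3396103) = (376635 - 3104*(-8365427000))*3395418 = (376635 + 25966285408000)*3395418 = 25966285784635*3395418 = 88166394146293802430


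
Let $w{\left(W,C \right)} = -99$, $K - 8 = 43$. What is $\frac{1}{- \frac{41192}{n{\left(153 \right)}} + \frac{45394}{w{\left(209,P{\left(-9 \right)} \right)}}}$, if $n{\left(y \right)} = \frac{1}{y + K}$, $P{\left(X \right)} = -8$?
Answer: $- \frac{99}{831959026} \approx -1.19 \cdot 10^{-7}$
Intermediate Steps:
$K = 51$ ($K = 8 + 43 = 51$)
$n{\left(y \right)} = \frac{1}{51 + y}$ ($n{\left(y \right)} = \frac{1}{y + 51} = \frac{1}{51 + y}$)
$\frac{1}{- \frac{41192}{n{\left(153 \right)}} + \frac{45394}{w{\left(209,P{\left(-9 \right)} \right)}}} = \frac{1}{- \frac{41192}{\frac{1}{51 + 153}} + \frac{45394}{-99}} = \frac{1}{- \frac{41192}{\frac{1}{204}} + 45394 \left(- \frac{1}{99}\right)} = \frac{1}{- 41192 \frac{1}{\frac{1}{204}} - \frac{45394}{99}} = \frac{1}{\left(-41192\right) 204 - \frac{45394}{99}} = \frac{1}{-8403168 - \frac{45394}{99}} = \frac{1}{- \frac{831959026}{99}} = - \frac{99}{831959026}$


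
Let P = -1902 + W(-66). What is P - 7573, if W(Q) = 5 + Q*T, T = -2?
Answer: -9338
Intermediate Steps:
W(Q) = 5 - 2*Q (W(Q) = 5 + Q*(-2) = 5 - 2*Q)
P = -1765 (P = -1902 + (5 - 2*(-66)) = -1902 + (5 + 132) = -1902 + 137 = -1765)
P - 7573 = -1765 - 7573 = -9338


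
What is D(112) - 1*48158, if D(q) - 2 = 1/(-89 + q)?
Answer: -1107587/23 ≈ -48156.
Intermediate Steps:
D(q) = 2 + 1/(-89 + q)
D(112) - 1*48158 = (-177 + 2*112)/(-89 + 112) - 1*48158 = (-177 + 224)/23 - 48158 = (1/23)*47 - 48158 = 47/23 - 48158 = -1107587/23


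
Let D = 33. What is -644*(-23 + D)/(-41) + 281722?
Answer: 11557042/41 ≈ 2.8188e+5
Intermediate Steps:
-644*(-23 + D)/(-41) + 281722 = -644*(-23 + 33)/(-41) + 281722 = -6440*(-1)/41 + 281722 = -644*(-10/41) + 281722 = 6440/41 + 281722 = 11557042/41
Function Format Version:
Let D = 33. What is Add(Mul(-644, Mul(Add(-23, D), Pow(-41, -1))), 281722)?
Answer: Rational(11557042, 41) ≈ 2.8188e+5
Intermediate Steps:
Add(Mul(-644, Mul(Add(-23, D), Pow(-41, -1))), 281722) = Add(Mul(-644, Mul(Add(-23, 33), Pow(-41, -1))), 281722) = Add(Mul(-644, Mul(10, Rational(-1, 41))), 281722) = Add(Mul(-644, Rational(-10, 41)), 281722) = Add(Rational(6440, 41), 281722) = Rational(11557042, 41)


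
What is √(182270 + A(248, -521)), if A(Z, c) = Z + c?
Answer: √181997 ≈ 426.61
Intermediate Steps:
√(182270 + A(248, -521)) = √(182270 + (248 - 521)) = √(182270 - 273) = √181997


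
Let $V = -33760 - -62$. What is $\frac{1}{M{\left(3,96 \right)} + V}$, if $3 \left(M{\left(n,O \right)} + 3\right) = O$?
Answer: $- \frac{1}{33669} \approx -2.9701 \cdot 10^{-5}$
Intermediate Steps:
$M{\left(n,O \right)} = -3 + \frac{O}{3}$
$V = -33698$ ($V = -33760 + 62 = -33698$)
$\frac{1}{M{\left(3,96 \right)} + V} = \frac{1}{\left(-3 + \frac{1}{3} \cdot 96\right) - 33698} = \frac{1}{\left(-3 + 32\right) - 33698} = \frac{1}{29 - 33698} = \frac{1}{-33669} = - \frac{1}{33669}$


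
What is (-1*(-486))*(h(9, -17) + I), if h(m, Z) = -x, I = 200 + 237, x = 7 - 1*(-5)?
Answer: 206550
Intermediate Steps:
x = 12 (x = 7 + 5 = 12)
I = 437
h(m, Z) = -12 (h(m, Z) = -1*12 = -12)
(-1*(-486))*(h(9, -17) + I) = (-1*(-486))*(-12 + 437) = 486*425 = 206550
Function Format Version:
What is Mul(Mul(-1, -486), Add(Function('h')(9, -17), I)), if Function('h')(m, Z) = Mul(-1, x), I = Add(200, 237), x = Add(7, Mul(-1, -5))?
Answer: 206550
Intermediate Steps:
x = 12 (x = Add(7, 5) = 12)
I = 437
Function('h')(m, Z) = -12 (Function('h')(m, Z) = Mul(-1, 12) = -12)
Mul(Mul(-1, -486), Add(Function('h')(9, -17), I)) = Mul(Mul(-1, -486), Add(-12, 437)) = Mul(486, 425) = 206550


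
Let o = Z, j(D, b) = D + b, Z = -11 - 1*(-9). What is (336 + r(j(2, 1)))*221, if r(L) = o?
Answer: 73814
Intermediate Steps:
Z = -2 (Z = -11 + 9 = -2)
o = -2
r(L) = -2
(336 + r(j(2, 1)))*221 = (336 - 2)*221 = 334*221 = 73814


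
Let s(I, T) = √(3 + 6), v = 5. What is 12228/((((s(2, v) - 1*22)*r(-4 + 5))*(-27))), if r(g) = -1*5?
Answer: -4076/855 ≈ -4.7673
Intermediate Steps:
s(I, T) = 3 (s(I, T) = √9 = 3)
r(g) = -5
12228/((((s(2, v) - 1*22)*r(-4 + 5))*(-27))) = 12228/((((3 - 1*22)*(-5))*(-27))) = 12228/((((3 - 22)*(-5))*(-27))) = 12228/((-19*(-5)*(-27))) = 12228/((95*(-27))) = 12228/(-2565) = 12228*(-1/2565) = -4076/855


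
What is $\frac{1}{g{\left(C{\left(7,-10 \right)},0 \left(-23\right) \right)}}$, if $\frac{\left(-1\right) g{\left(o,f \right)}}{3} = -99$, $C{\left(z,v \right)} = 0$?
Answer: $\frac{1}{297} \approx 0.003367$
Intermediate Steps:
$g{\left(o,f \right)} = 297$ ($g{\left(o,f \right)} = \left(-3\right) \left(-99\right) = 297$)
$\frac{1}{g{\left(C{\left(7,-10 \right)},0 \left(-23\right) \right)}} = \frac{1}{297}$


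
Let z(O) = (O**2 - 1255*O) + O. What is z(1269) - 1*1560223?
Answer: -1541188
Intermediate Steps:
z(O) = O**2 - 1254*O
z(1269) - 1*1560223 = 1269*(-1254 + 1269) - 1*1560223 = 1269*15 - 1560223 = 19035 - 1560223 = -1541188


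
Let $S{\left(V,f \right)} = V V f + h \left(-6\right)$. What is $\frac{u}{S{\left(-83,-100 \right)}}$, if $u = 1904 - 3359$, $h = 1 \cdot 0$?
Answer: $\frac{291}{137780} \approx 0.0021121$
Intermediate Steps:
$h = 0$
$S{\left(V,f \right)} = f V^{2}$ ($S{\left(V,f \right)} = V V f + 0 \left(-6\right) = V^{2} f + 0 = f V^{2} + 0 = f V^{2}$)
$u = -1455$
$\frac{u}{S{\left(-83,-100 \right)}} = - \frac{1455}{\left(-100\right) \left(-83\right)^{2}} = - \frac{1455}{\left(-100\right) 6889} = - \frac{1455}{-688900} = \left(-1455\right) \left(- \frac{1}{688900}\right) = \frac{291}{137780}$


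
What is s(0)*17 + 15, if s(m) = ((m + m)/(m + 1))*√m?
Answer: 15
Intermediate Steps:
s(m) = 2*m^(3/2)/(1 + m) (s(m) = ((2*m)/(1 + m))*√m = (2*m/(1 + m))*√m = 2*m^(3/2)/(1 + m))
s(0)*17 + 15 = (2*0^(3/2)/(1 + 0))*17 + 15 = (2*0/1)*17 + 15 = (2*0*1)*17 + 15 = 0*17 + 15 = 0 + 15 = 15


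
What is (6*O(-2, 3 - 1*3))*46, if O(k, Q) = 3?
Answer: 828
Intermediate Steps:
(6*O(-2, 3 - 1*3))*46 = (6*3)*46 = 18*46 = 828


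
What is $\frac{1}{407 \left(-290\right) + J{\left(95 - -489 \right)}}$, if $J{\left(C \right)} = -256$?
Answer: $- \frac{1}{118286} \approx -8.4541 \cdot 10^{-6}$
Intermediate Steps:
$\frac{1}{407 \left(-290\right) + J{\left(95 - -489 \right)}} = \frac{1}{407 \left(-290\right) - 256} = \frac{1}{-118030 - 256} = \frac{1}{-118286} = - \frac{1}{118286}$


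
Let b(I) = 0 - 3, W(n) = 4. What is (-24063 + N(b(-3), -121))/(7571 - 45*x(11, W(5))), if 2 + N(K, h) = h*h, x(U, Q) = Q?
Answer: -496/389 ≈ -1.2751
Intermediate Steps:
b(I) = -3
N(K, h) = -2 + h**2 (N(K, h) = -2 + h*h = -2 + h**2)
(-24063 + N(b(-3), -121))/(7571 - 45*x(11, W(5))) = (-24063 + (-2 + (-121)**2))/(7571 - 45*4) = (-24063 + (-2 + 14641))/(7571 - 180) = (-24063 + 14639)/7391 = -9424*1/7391 = -496/389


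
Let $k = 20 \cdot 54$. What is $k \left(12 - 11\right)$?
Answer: $1080$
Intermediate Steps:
$k = 1080$
$k \left(12 - 11\right) = 1080 \left(12 - 11\right) = 1080 \cdot 1 = 1080$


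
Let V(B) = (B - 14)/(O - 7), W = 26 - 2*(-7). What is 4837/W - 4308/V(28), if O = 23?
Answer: -1344701/280 ≈ -4802.5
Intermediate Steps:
W = 40 (W = 26 + 14 = 40)
V(B) = -7/8 + B/16 (V(B) = (B - 14)/(23 - 7) = (-14 + B)/16 = (-14 + B)*(1/16) = -7/8 + B/16)
4837/W - 4308/V(28) = 4837/40 - 4308/(-7/8 + (1/16)*28) = 4837*(1/40) - 4308/(-7/8 + 7/4) = 4837/40 - 4308/7/8 = 4837/40 - 4308*8/7 = 4837/40 - 34464/7 = -1344701/280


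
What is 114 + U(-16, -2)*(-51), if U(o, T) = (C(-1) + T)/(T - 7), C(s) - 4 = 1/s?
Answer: 359/3 ≈ 119.67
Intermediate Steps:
C(s) = 4 + 1/s
U(o, T) = (3 + T)/(-7 + T) (U(o, T) = ((4 + 1/(-1)) + T)/(T - 7) = ((4 - 1) + T)/(-7 + T) = (3 + T)/(-7 + T))
114 + U(-16, -2)*(-51) = 114 + ((3 - 2)/(-7 - 2))*(-51) = 114 + (1/(-9))*(-51) = 114 - 1/9*1*(-51) = 114 - 1/9*(-51) = 114 + 17/3 = 359/3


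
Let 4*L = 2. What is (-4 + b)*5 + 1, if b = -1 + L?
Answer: -43/2 ≈ -21.500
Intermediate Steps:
L = ½ (L = (¼)*2 = ½ ≈ 0.50000)
b = -½ (b = -1 + ½ = -½ ≈ -0.50000)
(-4 + b)*5 + 1 = (-4 - ½)*5 + 1 = -9/2*5 + 1 = -45/2 + 1 = -43/2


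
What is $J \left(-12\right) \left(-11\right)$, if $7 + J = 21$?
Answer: $1848$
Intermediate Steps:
$J = 14$ ($J = -7 + 21 = 14$)
$J \left(-12\right) \left(-11\right) = 14 \left(-12\right) \left(-11\right) = \left(-168\right) \left(-11\right) = 1848$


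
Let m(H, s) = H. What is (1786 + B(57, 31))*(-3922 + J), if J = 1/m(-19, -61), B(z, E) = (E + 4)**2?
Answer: -224376709/19 ≈ -1.1809e+7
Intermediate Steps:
B(z, E) = (4 + E)**2
J = -1/19 (J = 1/(-19) = -1/19 ≈ -0.052632)
(1786 + B(57, 31))*(-3922 + J) = (1786 + (4 + 31)**2)*(-3922 - 1/19) = (1786 + 35**2)*(-74519/19) = (1786 + 1225)*(-74519/19) = 3011*(-74519/19) = -224376709/19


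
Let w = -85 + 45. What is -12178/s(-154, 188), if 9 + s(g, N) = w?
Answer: 12178/49 ≈ 248.53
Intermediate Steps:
w = -40
s(g, N) = -49 (s(g, N) = -9 - 40 = -49)
-12178/s(-154, 188) = -12178/(-49) = -12178*(-1/49) = 12178/49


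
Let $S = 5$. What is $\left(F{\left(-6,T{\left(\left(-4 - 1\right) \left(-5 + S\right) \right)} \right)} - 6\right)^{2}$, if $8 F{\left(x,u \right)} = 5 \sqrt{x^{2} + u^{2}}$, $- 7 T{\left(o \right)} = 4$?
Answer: $\frac{39349}{784} - \frac{15 \sqrt{445}}{7} \approx 4.9864$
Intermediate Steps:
$T{\left(o \right)} = - \frac{4}{7}$ ($T{\left(o \right)} = \left(- \frac{1}{7}\right) 4 = - \frac{4}{7}$)
$F{\left(x,u \right)} = \frac{5 \sqrt{u^{2} + x^{2}}}{8}$ ($F{\left(x,u \right)} = \frac{5 \sqrt{x^{2} + u^{2}}}{8} = \frac{5 \sqrt{u^{2} + x^{2}}}{8}$)
$\left(F{\left(-6,T{\left(\left(-4 - 1\right) \left(-5 + S\right) \right)} \right)} - 6\right)^{2} = \left(\frac{5 \sqrt{\left(- \frac{4}{7}\right)^{2} + \left(-6\right)^{2}}}{8} - 6\right)^{2} = \left(\frac{5 \sqrt{\frac{16}{49} + 36}}{8} - 6\right)^{2} = \left(\frac{5 \sqrt{\frac{1780}{49}}}{8} - 6\right)^{2} = \left(\frac{5 \frac{2 \sqrt{445}}{7}}{8} - 6\right)^{2} = \left(\frac{5 \sqrt{445}}{28} - 6\right)^{2} = \left(-6 + \frac{5 \sqrt{445}}{28}\right)^{2}$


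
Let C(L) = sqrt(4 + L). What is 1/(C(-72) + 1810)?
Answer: 905/1638084 - I*sqrt(17)/1638084 ≈ 0.00055247 - 2.517e-6*I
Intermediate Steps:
1/(C(-72) + 1810) = 1/(sqrt(4 - 72) + 1810) = 1/(sqrt(-68) + 1810) = 1/(2*I*sqrt(17) + 1810) = 1/(1810 + 2*I*sqrt(17))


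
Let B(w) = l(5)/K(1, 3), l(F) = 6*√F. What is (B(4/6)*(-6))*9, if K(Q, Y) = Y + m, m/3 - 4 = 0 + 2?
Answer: -108*√5/7 ≈ -34.499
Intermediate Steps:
m = 18 (m = 12 + 3*(0 + 2) = 12 + 3*2 = 12 + 6 = 18)
K(Q, Y) = 18 + Y (K(Q, Y) = Y + 18 = 18 + Y)
B(w) = 2*√5/7 (B(w) = (6*√5)/(18 + 3) = (6*√5)/21 = (6*√5)*(1/21) = 2*√5/7)
(B(4/6)*(-6))*9 = ((2*√5/7)*(-6))*9 = -12*√5/7*9 = -108*√5/7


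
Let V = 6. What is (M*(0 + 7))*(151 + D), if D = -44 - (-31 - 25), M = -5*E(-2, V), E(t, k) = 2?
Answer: -11410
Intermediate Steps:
M = -10 (M = -5*2 = -10)
D = 12 (D = -44 - 1*(-56) = -44 + 56 = 12)
(M*(0 + 7))*(151 + D) = (-10*(0 + 7))*(151 + 12) = -10*7*163 = -70*163 = -11410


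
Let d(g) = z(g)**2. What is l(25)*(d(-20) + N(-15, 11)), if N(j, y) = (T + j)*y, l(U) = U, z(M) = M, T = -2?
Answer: 5325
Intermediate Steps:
d(g) = g**2
N(j, y) = y*(-2 + j) (N(j, y) = (-2 + j)*y = y*(-2 + j))
l(25)*(d(-20) + N(-15, 11)) = 25*((-20)**2 + 11*(-2 - 15)) = 25*(400 + 11*(-17)) = 25*(400 - 187) = 25*213 = 5325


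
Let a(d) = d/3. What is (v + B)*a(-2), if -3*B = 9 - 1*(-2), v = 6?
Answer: -14/9 ≈ -1.5556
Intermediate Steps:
a(d) = d/3 (a(d) = d*(⅓) = d/3)
B = -11/3 (B = -(9 - 1*(-2))/3 = -(9 + 2)/3 = -⅓*11 = -11/3 ≈ -3.6667)
(v + B)*a(-2) = (6 - 11/3)*((⅓)*(-2)) = (7/3)*(-⅔) = -14/9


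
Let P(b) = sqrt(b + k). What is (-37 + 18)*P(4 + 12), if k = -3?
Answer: -19*sqrt(13) ≈ -68.505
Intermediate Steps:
P(b) = sqrt(-3 + b) (P(b) = sqrt(b - 3) = sqrt(-3 + b))
(-37 + 18)*P(4 + 12) = (-37 + 18)*sqrt(-3 + (4 + 12)) = -19*sqrt(-3 + 16) = -19*sqrt(13)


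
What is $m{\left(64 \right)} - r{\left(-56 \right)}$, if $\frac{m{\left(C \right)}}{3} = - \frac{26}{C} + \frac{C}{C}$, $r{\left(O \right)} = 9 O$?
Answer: $\frac{16185}{32} \approx 505.78$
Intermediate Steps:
$m{\left(C \right)} = 3 - \frac{78}{C}$ ($m{\left(C \right)} = 3 \left(- \frac{26}{C} + \frac{C}{C}\right) = 3 \left(- \frac{26}{C} + 1\right) = 3 \left(1 - \frac{26}{C}\right) = 3 - \frac{78}{C}$)
$m{\left(64 \right)} - r{\left(-56 \right)} = \left(3 - \frac{78}{64}\right) - 9 \left(-56\right) = \left(3 - \frac{39}{32}\right) - -504 = \left(3 - \frac{39}{32}\right) + 504 = \frac{57}{32} + 504 = \frac{16185}{32}$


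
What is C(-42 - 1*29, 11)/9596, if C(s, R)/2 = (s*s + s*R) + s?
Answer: 4189/4798 ≈ 0.87307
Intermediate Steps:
C(s, R) = 2*s + 2*s² + 2*R*s (C(s, R) = 2*((s*s + s*R) + s) = 2*((s² + R*s) + s) = 2*(s + s² + R*s) = 2*s + 2*s² + 2*R*s)
C(-42 - 1*29, 11)/9596 = (2*(-42 - 1*29)*(1 + 11 + (-42 - 1*29)))/9596 = (2*(-42 - 29)*(1 + 11 + (-42 - 29)))*(1/9596) = (2*(-71)*(1 + 11 - 71))*(1/9596) = (2*(-71)*(-59))*(1/9596) = 8378*(1/9596) = 4189/4798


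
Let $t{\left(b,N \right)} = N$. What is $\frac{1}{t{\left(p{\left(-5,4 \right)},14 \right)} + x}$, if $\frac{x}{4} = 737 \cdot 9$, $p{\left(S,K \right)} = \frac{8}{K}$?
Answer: $\frac{1}{26546} \approx 3.767 \cdot 10^{-5}$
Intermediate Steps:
$x = 26532$ ($x = 4 \cdot 737 \cdot 9 = 4 \cdot 6633 = 26532$)
$\frac{1}{t{\left(p{\left(-5,4 \right)},14 \right)} + x} = \frac{1}{14 + 26532} = \frac{1}{26546}$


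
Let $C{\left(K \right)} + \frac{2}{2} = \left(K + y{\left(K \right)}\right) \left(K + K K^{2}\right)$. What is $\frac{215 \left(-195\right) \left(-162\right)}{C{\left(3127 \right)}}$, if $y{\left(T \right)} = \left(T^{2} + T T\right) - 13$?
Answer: $\frac{2263950}{199350504944714573} \approx 1.1357 \cdot 10^{-11}$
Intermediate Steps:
$y{\left(T \right)} = -13 + 2 T^{2}$ ($y{\left(T \right)} = \left(T^{2} + T^{2}\right) - 13 = 2 T^{2} - 13 = -13 + 2 T^{2}$)
$C{\left(K \right)} = -1 + \left(K + K^{3}\right) \left(-13 + K + 2 K^{2}\right)$ ($C{\left(K \right)} = -1 + \left(K + \left(-13 + 2 K^{2}\right)\right) \left(K + K K^{2}\right) = -1 + \left(-13 + K + 2 K^{2}\right) \left(K + K^{3}\right) = -1 + \left(K + K^{3}\right) \left(-13 + K + 2 K^{2}\right)$)
$\frac{215 \left(-195\right) \left(-162\right)}{C{\left(3127 \right)}} = \frac{215 \left(-195\right) \left(-162\right)}{-1 + 3127^{2} + 3127^{4} - 40651 - 11 \cdot 3127^{3} + 2 \cdot 3127^{5}} = \frac{\left(-41925\right) \left(-162\right)}{-1 + 9778129 + 95611806740641 - 40651 - 336338303213 + 2 \cdot 298978119677984407} = \frac{6791850}{-1 + 9778129 + 95611806740641 - 40651 - 336338303213 + 597956239355968814} = \frac{6791850}{598051514834143719} = 6791850 \cdot \frac{1}{598051514834143719} = \frac{2263950}{199350504944714573}$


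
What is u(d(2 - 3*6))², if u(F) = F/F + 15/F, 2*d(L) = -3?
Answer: 81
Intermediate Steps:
d(L) = -3/2 (d(L) = (½)*(-3) = -3/2)
u(F) = 1 + 15/F
u(d(2 - 3*6))² = ((15 - 3/2)/(-3/2))² = (-⅔*27/2)² = (-9)² = 81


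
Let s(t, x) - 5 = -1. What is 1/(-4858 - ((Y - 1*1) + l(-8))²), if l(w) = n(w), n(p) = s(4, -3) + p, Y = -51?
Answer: -1/7994 ≈ -0.00012509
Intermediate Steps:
s(t, x) = 4 (s(t, x) = 5 - 1 = 4)
n(p) = 4 + p
l(w) = 4 + w
1/(-4858 - ((Y - 1*1) + l(-8))²) = 1/(-4858 - ((-51 - 1*1) + (4 - 8))²) = 1/(-4858 - ((-51 - 1) - 4)²) = 1/(-4858 - (-52 - 4)²) = 1/(-4858 - 1*(-56)²) = 1/(-4858 - 1*3136) = 1/(-4858 - 3136) = 1/(-7994) = -1/7994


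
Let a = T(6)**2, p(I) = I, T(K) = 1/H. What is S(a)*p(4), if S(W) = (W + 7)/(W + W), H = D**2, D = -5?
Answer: 8752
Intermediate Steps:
H = 25 (H = (-5)**2 = 25)
T(K) = 1/25
a = 1/625 (a = (1/25)**2 = 1/625 ≈ 0.0016000)
S(W) = (7 + W)/(2*W) (S(W) = (7 + W)/((2*W)) = (7 + W)*(1/(2*W)) = (7 + W)/(2*W))
S(a)*p(4) = ((7 + 1/625)/(2*(1/625)))*4 = ((1/2)*625*(4376/625))*4 = 2188*4 = 8752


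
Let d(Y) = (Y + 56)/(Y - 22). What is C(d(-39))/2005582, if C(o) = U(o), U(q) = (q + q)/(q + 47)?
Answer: -17/2857954350 ≈ -5.9483e-9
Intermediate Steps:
U(q) = 2*q/(47 + q) (U(q) = (2*q)/(47 + q) = 2*q/(47 + q))
d(Y) = (56 + Y)/(-22 + Y)
C(o) = 2*o/(47 + o)
C(d(-39))/2005582 = (2*((56 - 39)/(-22 - 39))/(47 + (56 - 39)/(-22 - 39)))/2005582 = (2*(17/(-61))/(47 + 17/(-61)))*(1/2005582) = (2*(-1/61*17)/(47 - 1/61*17))*(1/2005582) = (2*(-17/61)/(47 - 17/61))*(1/2005582) = (2*(-17/61)/(2850/61))*(1/2005582) = (2*(-17/61)*(61/2850))*(1/2005582) = -17/1425*1/2005582 = -17/2857954350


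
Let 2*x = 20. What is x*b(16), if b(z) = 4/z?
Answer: 5/2 ≈ 2.5000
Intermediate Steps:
x = 10 (x = (1/2)*20 = 10)
x*b(16) = 10*(4/16) = 10*(4*(1/16)) = 10*(1/4) = 5/2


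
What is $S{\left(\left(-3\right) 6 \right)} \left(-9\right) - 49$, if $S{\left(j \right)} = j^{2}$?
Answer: $-2965$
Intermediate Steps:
$S{\left(\left(-3\right) 6 \right)} \left(-9\right) - 49 = \left(\left(-3\right) 6\right)^{2} \left(-9\right) - 49 = \left(-18\right)^{2} \left(-9\right) - 49 = 324 \left(-9\right) - 49 = -2916 - 49 = -2965$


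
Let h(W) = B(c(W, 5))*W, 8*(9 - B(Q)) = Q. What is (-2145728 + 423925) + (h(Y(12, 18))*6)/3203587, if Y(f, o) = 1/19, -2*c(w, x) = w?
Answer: -15930051202850357/9251959256 ≈ -1.7218e+6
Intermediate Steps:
c(w, x) = -w/2
B(Q) = 9 - Q/8
Y(f, o) = 1/19
h(W) = W*(9 + W/16) (h(W) = (9 - (-1)*W/16)*W = (9 + W/16)*W = W*(9 + W/16))
(-2145728 + 423925) + (h(Y(12, 18))*6)/3203587 = (-2145728 + 423925) + (((1/16)*(1/19)*(144 + 1/19))*6)/3203587 = -1721803 + (((1/16)*(1/19)*(2737/19))*6)*(1/3203587) = -1721803 + ((2737/5776)*6)*(1/3203587) = -1721803 + (8211/2888)*(1/3203587) = -1721803 + 8211/9251959256 = -15930051202850357/9251959256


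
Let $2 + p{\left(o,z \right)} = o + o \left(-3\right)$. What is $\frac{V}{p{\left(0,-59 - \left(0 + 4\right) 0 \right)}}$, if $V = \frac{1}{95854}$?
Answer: $- \frac{1}{191708} \approx -5.2163 \cdot 10^{-6}$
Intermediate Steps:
$p{\left(o,z \right)} = -2 - 2 o$ ($p{\left(o,z \right)} = -2 + \left(o + o \left(-3\right)\right) = -2 + \left(o - 3 o\right) = -2 - 2 o$)
$V = \frac{1}{95854} \approx 1.0433 \cdot 10^{-5}$
$\frac{V}{p{\left(0,-59 - \left(0 + 4\right) 0 \right)}} = \frac{1}{95854 \left(-2 - 0\right)} = \frac{1}{95854 \left(-2 + 0\right)} = \frac{1}{95854 \left(-2\right)} = \frac{1}{95854} \left(- \frac{1}{2}\right) = - \frac{1}{191708}$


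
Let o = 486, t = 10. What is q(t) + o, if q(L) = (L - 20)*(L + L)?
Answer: 286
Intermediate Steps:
q(L) = 2*L*(-20 + L) (q(L) = (-20 + L)*(2*L) = 2*L*(-20 + L))
q(t) + o = 2*10*(-20 + 10) + 486 = 2*10*(-10) + 486 = -200 + 486 = 286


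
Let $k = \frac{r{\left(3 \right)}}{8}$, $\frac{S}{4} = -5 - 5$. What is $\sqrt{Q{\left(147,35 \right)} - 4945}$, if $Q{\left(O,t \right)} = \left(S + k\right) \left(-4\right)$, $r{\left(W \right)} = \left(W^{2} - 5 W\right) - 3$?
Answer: $\frac{i \sqrt{19122}}{2} \approx 69.141 i$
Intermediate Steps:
$r{\left(W \right)} = -3 + W^{2} - 5 W$
$S = -40$ ($S = 4 \left(-5 - 5\right) = 4 \left(-10\right) = -40$)
$k = - \frac{9}{8}$ ($k = \frac{-3 + 3^{2} - 15}{8} = \left(-3 + 9 - 15\right) \frac{1}{8} = \left(-9\right) \frac{1}{8} = - \frac{9}{8} \approx -1.125$)
$Q{\left(O,t \right)} = \frac{329}{2}$ ($Q{\left(O,t \right)} = \left(-40 - \frac{9}{8}\right) \left(-4\right) = \left(- \frac{329}{8}\right) \left(-4\right) = \frac{329}{2}$)
$\sqrt{Q{\left(147,35 \right)} - 4945} = \sqrt{\frac{329}{2} - 4945} = \sqrt{- \frac{9561}{2}} = \frac{i \sqrt{19122}}{2}$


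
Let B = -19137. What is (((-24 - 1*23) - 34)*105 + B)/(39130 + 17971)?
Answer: -27642/57101 ≈ -0.48409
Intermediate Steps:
(((-24 - 1*23) - 34)*105 + B)/(39130 + 17971) = (((-24 - 1*23) - 34)*105 - 19137)/(39130 + 17971) = (((-24 - 23) - 34)*105 - 19137)/57101 = ((-47 - 34)*105 - 19137)*(1/57101) = (-81*105 - 19137)*(1/57101) = (-8505 - 19137)*(1/57101) = -27642*1/57101 = -27642/57101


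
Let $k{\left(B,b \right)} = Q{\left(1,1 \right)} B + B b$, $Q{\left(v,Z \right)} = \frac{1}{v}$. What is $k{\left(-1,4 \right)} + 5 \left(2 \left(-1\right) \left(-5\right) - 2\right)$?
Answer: $35$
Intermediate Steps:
$k{\left(B,b \right)} = B + B b$ ($k{\left(B,b \right)} = \frac{B}{1} + B b = 1 B + B b = B + B b$)
$k{\left(-1,4 \right)} + 5 \left(2 \left(-1\right) \left(-5\right) - 2\right) = - (1 + 4) + 5 \left(2 \left(-1\right) \left(-5\right) - 2\right) = \left(-1\right) 5 + 5 \left(\left(-2\right) \left(-5\right) - 2\right) = -5 + 5 \left(10 - 2\right) = -5 + 5 \cdot 8 = -5 + 40 = 35$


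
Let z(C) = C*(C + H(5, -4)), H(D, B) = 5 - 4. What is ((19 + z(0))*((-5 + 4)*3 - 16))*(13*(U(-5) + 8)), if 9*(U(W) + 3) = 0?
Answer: -23465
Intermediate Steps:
U(W) = -3 (U(W) = -3 + (⅑)*0 = -3 + 0 = -3)
H(D, B) = 1
z(C) = C*(1 + C) (z(C) = C*(C + 1) = C*(1 + C))
((19 + z(0))*((-5 + 4)*3 - 16))*(13*(U(-5) + 8)) = ((19 + 0*(1 + 0))*((-5 + 4)*3 - 16))*(13*(-3 + 8)) = ((19 + 0*1)*(-1*3 - 16))*(13*5) = ((19 + 0)*(-3 - 16))*65 = (19*(-19))*65 = -361*65 = -23465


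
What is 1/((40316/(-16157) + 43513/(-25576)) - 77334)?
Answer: -413231432/31958573723845 ≈ -1.2930e-5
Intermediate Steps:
1/((40316/(-16157) + 43513/(-25576)) - 77334) = 1/((40316*(-1/16157) + 43513*(-1/25576)) - 77334) = 1/((-40316/16157 - 43513/25576) - 77334) = 1/(-1734161557/413231432 - 77334) = 1/(-31958573723845/413231432) = -413231432/31958573723845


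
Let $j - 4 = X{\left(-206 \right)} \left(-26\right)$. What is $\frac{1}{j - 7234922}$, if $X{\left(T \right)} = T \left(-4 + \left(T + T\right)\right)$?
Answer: $- \frac{1}{9463014} \approx -1.0567 \cdot 10^{-7}$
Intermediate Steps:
$X{\left(T \right)} = T \left(-4 + 2 T\right)$
$j = -2228092$ ($j = 4 + 2 \left(-206\right) \left(-2 - 206\right) \left(-26\right) = 4 + 2 \left(-206\right) \left(-208\right) \left(-26\right) = 4 + 85696 \left(-26\right) = 4 - 2228096 = -2228092$)
$\frac{1}{j - 7234922} = \frac{1}{-2228092 - 7234922} = \frac{1}{-9463014} = - \frac{1}{9463014}$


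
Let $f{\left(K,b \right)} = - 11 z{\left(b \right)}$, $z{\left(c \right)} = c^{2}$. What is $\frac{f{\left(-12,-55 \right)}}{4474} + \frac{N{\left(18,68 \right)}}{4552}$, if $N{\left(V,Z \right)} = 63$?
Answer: $- \frac{75592969}{10182824} \approx -7.4236$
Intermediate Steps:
$f{\left(K,b \right)} = - 11 b^{2}$
$\frac{f{\left(-12,-55 \right)}}{4474} + \frac{N{\left(18,68 \right)}}{4552} = \frac{\left(-11\right) \left(-55\right)^{2}}{4474} + \frac{63}{4552} = \left(-11\right) 3025 \cdot \frac{1}{4474} + 63 \cdot \frac{1}{4552} = \left(-33275\right) \frac{1}{4474} + \frac{63}{4552} = - \frac{33275}{4474} + \frac{63}{4552} = - \frac{75592969}{10182824}$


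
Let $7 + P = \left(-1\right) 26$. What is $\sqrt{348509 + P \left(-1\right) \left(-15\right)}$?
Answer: $\sqrt{348014} \approx 589.93$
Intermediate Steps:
$P = -33$ ($P = -7 - 26 = -33$)
$\sqrt{348509 + P \left(-1\right) \left(-15\right)} = \sqrt{348509 + \left(-33\right) \left(-1\right) \left(-15\right)} = \sqrt{348509 + 33 \left(-15\right)} = \sqrt{348509 - 495} = \sqrt{348014}$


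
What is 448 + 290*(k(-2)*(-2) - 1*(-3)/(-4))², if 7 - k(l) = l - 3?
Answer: 1424729/8 ≈ 1.7809e+5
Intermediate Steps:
k(l) = 10 - l (k(l) = 7 - (l - 3) = 7 - (-3 + l) = 7 + (3 - l) = 10 - l)
448 + 290*(k(-2)*(-2) - 1*(-3)/(-4))² = 448 + 290*((10 - 1*(-2))*(-2) - 1*(-3)/(-4))² = 448 + 290*((10 + 2)*(-2) + 3*(-¼))² = 448 + 290*(12*(-2) - ¾)² = 448 + 290*(-24 - ¾)² = 448 + 290*(-99/4)² = 448 + 290*(9801/16) = 448 + 1421145/8 = 1424729/8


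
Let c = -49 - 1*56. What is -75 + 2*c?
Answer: -285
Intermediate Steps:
c = -105 (c = -49 - 56 = -105)
-75 + 2*c = -75 + 2*(-105) = -75 - 210 = -285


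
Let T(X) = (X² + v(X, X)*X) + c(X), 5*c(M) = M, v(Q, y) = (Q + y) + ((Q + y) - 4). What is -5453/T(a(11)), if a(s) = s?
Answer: -27265/2816 ≈ -9.6822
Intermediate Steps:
v(Q, y) = -4 + 2*Q + 2*y (v(Q, y) = (Q + y) + (-4 + Q + y) = -4 + 2*Q + 2*y)
c(M) = M/5
T(X) = X² + X/5 + X*(-4 + 4*X) (T(X) = (X² + (-4 + 2*X + 2*X)*X) + X/5 = (X² + (-4 + 4*X)*X) + X/5 = (X² + X*(-4 + 4*X)) + X/5 = X² + X/5 + X*(-4 + 4*X))
-5453/T(a(11)) = -5453*5/(11*(-19 + 25*11)) = -5453*5/(11*(-19 + 275)) = -5453/((⅕)*11*256) = -5453/2816/5 = -5453*5/2816 = -27265/2816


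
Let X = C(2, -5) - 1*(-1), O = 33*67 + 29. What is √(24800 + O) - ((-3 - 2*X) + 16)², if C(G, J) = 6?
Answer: -1 + 52*√10 ≈ 163.44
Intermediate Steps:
O = 2240 (O = 2211 + 29 = 2240)
X = 7 (X = 6 - 1*(-1) = 6 + 1 = 7)
√(24800 + O) - ((-3 - 2*X) + 16)² = √(24800 + 2240) - ((-3 - 2*7) + 16)² = √27040 - ((-3 - 14) + 16)² = 52*√10 - (-17 + 16)² = 52*√10 - 1*(-1)² = 52*√10 - 1*1 = 52*√10 - 1 = -1 + 52*√10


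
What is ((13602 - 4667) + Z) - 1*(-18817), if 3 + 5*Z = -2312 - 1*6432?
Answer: 130013/5 ≈ 26003.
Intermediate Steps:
Z = -8747/5 (Z = -3/5 + (-2312 - 1*6432)/5 = -3/5 + (-2312 - 6432)/5 = -3/5 + (1/5)*(-8744) = -3/5 - 8744/5 = -8747/5 ≈ -1749.4)
((13602 - 4667) + Z) - 1*(-18817) = ((13602 - 4667) - 8747/5) - 1*(-18817) = (8935 - 8747/5) + 18817 = 35928/5 + 18817 = 130013/5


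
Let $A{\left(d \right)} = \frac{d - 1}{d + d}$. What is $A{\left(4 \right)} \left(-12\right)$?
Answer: $- \frac{9}{2} \approx -4.5$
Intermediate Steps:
$A{\left(d \right)} = \frac{-1 + d}{2 d}$
$A{\left(4 \right)} \left(-12\right) = \frac{-1 + 4}{2 \cdot 4} \left(-12\right) = \frac{1}{2} \cdot \frac{1}{4} \cdot 3 \left(-12\right) = \frac{3}{8} \left(-12\right) = - \frac{9}{2}$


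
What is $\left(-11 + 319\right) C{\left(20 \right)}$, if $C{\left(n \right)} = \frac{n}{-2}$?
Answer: $-3080$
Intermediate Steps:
$C{\left(n \right)} = - \frac{n}{2}$ ($C{\left(n \right)} = n \left(- \frac{1}{2}\right) = - \frac{n}{2}$)
$\left(-11 + 319\right) C{\left(20 \right)} = \left(-11 + 319\right) \left(\left(- \frac{1}{2}\right) 20\right) = 308 \left(-10\right) = -3080$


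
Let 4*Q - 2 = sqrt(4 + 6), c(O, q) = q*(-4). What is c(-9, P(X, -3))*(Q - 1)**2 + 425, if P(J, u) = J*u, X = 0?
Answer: 425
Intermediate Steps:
c(O, q) = -4*q
Q = 1/2 + sqrt(10)/4 (Q = 1/2 + sqrt(4 + 6)/4 = 1/2 + sqrt(10)/4 ≈ 1.2906)
c(-9, P(X, -3))*(Q - 1)**2 + 425 = (-0*(-3))*((1/2 + sqrt(10)/4) - 1)**2 + 425 = (-4*0)*(-1/2 + sqrt(10)/4)**2 + 425 = 0*(-1/2 + sqrt(10)/4)**2 + 425 = 0 + 425 = 425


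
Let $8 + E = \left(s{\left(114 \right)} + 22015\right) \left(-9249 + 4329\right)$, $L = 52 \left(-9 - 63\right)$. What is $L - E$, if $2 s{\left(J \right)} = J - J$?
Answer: $108310064$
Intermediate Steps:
$L = -3744$ ($L = 52 \left(-72\right) = -3744$)
$s{\left(J \right)} = 0$ ($s{\left(J \right)} = \frac{J - J}{2} = \frac{1}{2} \cdot 0 = 0$)
$E = -108313808$ ($E = -8 + \left(0 + 22015\right) \left(-9249 + 4329\right) = -8 + 22015 \left(-4920\right) = -8 - 108313800 = -108313808$)
$L - E = -3744 - -108313808 = -3744 + 108313808 = 108310064$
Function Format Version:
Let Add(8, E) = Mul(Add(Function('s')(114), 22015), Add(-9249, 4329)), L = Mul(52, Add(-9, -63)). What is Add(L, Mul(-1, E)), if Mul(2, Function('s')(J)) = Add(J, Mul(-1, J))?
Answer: 108310064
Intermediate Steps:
L = -3744 (L = Mul(52, -72) = -3744)
Function('s')(J) = 0 (Function('s')(J) = Mul(Rational(1, 2), Add(J, Mul(-1, J))) = Mul(Rational(1, 2), 0) = 0)
E = -108313808 (E = Add(-8, Mul(Add(0, 22015), Add(-9249, 4329))) = Add(-8, Mul(22015, -4920)) = Add(-8, -108313800) = -108313808)
Add(L, Mul(-1, E)) = Add(-3744, Mul(-1, -108313808)) = Add(-3744, 108313808) = 108310064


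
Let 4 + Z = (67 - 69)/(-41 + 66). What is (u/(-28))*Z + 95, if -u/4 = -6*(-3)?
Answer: 14789/175 ≈ 84.509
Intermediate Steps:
u = -72 (u = -(-24)*(-3) = -4*18 = -72)
Z = -102/25 (Z = -4 + (67 - 69)/(-41 + 66) = -4 - 2/25 = -102/25 ≈ -4.0800)
(u/(-28))*Z + 95 = -72/(-28)*(-102/25) + 95 = -72*(-1/28)*(-102/25) + 95 = (18/7)*(-102/25) + 95 = -1836/175 + 95 = 14789/175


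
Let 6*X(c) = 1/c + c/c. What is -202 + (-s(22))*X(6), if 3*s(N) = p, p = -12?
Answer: -1811/9 ≈ -201.22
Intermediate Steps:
s(N) = -4 (s(N) = (1/3)*(-12) = -4)
X(c) = 1/6 + 1/(6*c) (X(c) = (1/c + c/c)/6 = (1/c + 1)/6 = (1 + 1/c)/6 = 1/6 + 1/(6*c))
-202 + (-s(22))*X(6) = -202 + (-1*(-4))*((1/6)*(1 + 6)/6) = -202 + 4*((1/6)*(1/6)*7) = -202 + 4*(7/36) = -202 + 7/9 = -1811/9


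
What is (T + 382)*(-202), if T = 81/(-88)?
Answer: -3387035/44 ≈ -76978.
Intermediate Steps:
T = -81/88 (T = 81*(-1/88) = -81/88 ≈ -0.92045)
(T + 382)*(-202) = (-81/88 + 382)*(-202) = (33535/88)*(-202) = -3387035/44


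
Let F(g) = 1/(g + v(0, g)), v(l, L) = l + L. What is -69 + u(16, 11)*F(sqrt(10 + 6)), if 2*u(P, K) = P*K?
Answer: -58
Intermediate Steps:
v(l, L) = L + l
u(P, K) = K*P/2 (u(P, K) = (P*K)/2 = (K*P)/2 = K*P/2)
F(g) = 1/(2*g) (F(g) = 1/(g + (g + 0)) = 1/(g + g) = 1/(2*g))
-69 + u(16, 11)*F(sqrt(10 + 6)) = -69 + ((1/2)*11*16)*(1/(2*(sqrt(10 + 6)))) = -69 + 88*(1/(2*(sqrt(16)))) = -69 + 88*((1/2)/4) = -69 + 88*((1/2)*(1/4)) = -69 + 88*(1/8) = -69 + 11 = -58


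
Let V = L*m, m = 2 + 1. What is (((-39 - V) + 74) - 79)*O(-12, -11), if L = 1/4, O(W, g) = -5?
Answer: 895/4 ≈ 223.75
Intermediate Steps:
m = 3
L = ¼ ≈ 0.25000
V = ¾ (V = (¼)*3 = ¾ ≈ 0.75000)
(((-39 - V) + 74) - 79)*O(-12, -11) = (((-39 - 1*¾) + 74) - 79)*(-5) = (((-39 - ¾) + 74) - 79)*(-5) = ((-159/4 + 74) - 79)*(-5) = (137/4 - 79)*(-5) = -179/4*(-5) = 895/4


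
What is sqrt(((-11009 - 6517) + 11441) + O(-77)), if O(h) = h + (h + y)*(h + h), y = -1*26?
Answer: 10*sqrt(97) ≈ 98.489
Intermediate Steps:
y = -26
O(h) = h + 2*h*(-26 + h) (O(h) = h + (h - 26)*(h + h) = h + (-26 + h)*(2*h) = h + 2*h*(-26 + h))
sqrt(((-11009 - 6517) + 11441) + O(-77)) = sqrt(((-11009 - 6517) + 11441) - 77*(-51 + 2*(-77))) = sqrt((-17526 + 11441) - 77*(-51 - 154)) = sqrt(-6085 - 77*(-205)) = sqrt(-6085 + 15785) = sqrt(9700) = 10*sqrt(97)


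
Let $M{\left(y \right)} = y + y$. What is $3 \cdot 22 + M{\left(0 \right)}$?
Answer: $66$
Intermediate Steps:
$M{\left(y \right)} = 2 y$
$3 \cdot 22 + M{\left(0 \right)} = 3 \cdot 22 + 2 \cdot 0 = 66 + 0 = 66$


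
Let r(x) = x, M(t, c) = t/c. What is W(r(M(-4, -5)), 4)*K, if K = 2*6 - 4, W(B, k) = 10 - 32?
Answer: -176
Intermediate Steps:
W(B, k) = -22
K = 8 (K = 12 - 4 = 8)
W(r(M(-4, -5)), 4)*K = -22*8 = -176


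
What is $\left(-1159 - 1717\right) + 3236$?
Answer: $360$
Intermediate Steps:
$\left(-1159 - 1717\right) + 3236 = -2876 + 3236 = 360$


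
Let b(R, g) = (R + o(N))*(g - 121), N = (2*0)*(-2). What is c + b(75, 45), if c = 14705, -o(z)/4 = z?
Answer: 9005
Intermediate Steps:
N = 0 (N = 0*(-2) = 0)
o(z) = -4*z
b(R, g) = R*(-121 + g) (b(R, g) = (R - 4*0)*(g - 121) = (R + 0)*(-121 + g) = R*(-121 + g))
c + b(75, 45) = 14705 + 75*(-121 + 45) = 14705 + 75*(-76) = 14705 - 5700 = 9005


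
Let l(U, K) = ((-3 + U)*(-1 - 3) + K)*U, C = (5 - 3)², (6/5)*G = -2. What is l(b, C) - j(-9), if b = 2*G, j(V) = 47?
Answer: -1303/9 ≈ -144.78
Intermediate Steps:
G = -5/3 (G = (⅚)*(-2) = -5/3 ≈ -1.6667)
C = 4 (C = 2² = 4)
b = -10/3 (b = 2*(-5/3) = -10/3 ≈ -3.3333)
l(U, K) = U*(12 + K - 4*U) (l(U, K) = ((-3 + U)*(-4) + K)*U = ((12 - 4*U) + K)*U = (12 + K - 4*U)*U = U*(12 + K - 4*U))
l(b, C) - j(-9) = -10*(12 + 4 - 4*(-10/3))/3 - 1*47 = -10*(12 + 4 + 40/3)/3 - 47 = -10/3*88/3 - 47 = -880/9 - 47 = -1303/9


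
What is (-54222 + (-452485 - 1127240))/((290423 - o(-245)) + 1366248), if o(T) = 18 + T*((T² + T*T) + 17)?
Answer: -1633947/31073068 ≈ -0.052584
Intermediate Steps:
o(T) = 18 + T*(17 + 2*T²) (o(T) = 18 + T*((T² + T²) + 17) = 18 + T*(2*T² + 17) = 18 + T*(17 + 2*T²))
(-54222 + (-452485 - 1127240))/((290423 - o(-245)) + 1366248) = (-54222 + (-452485 - 1127240))/((290423 - (18 + 2*(-245)³ + 17*(-245))) + 1366248) = (-54222 - 1579725)/((290423 - (18 + 2*(-14706125) - 4165)) + 1366248) = -1633947/((290423 - (18 - 29412250 - 4165)) + 1366248) = -1633947/((290423 - 1*(-29416397)) + 1366248) = -1633947/((290423 + 29416397) + 1366248) = -1633947/(29706820 + 1366248) = -1633947/31073068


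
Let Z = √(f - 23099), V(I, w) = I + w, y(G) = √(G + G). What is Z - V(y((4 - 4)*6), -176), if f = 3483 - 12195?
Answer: 176 + I*√31811 ≈ 176.0 + 178.36*I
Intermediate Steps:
f = -8712
y(G) = √2*√G (y(G) = √(2*G) = √2*√G)
Z = I*√31811 (Z = √(-8712 - 23099) = √(-31811) = I*√31811 ≈ 178.36*I)
Z - V(y((4 - 4)*6), -176) = I*√31811 - (√2*√((4 - 4)*6) - 176) = I*√31811 - (√2*√(0*6) - 176) = I*√31811 - (√2*√0 - 176) = I*√31811 - (√2*0 - 176) = I*√31811 - (0 - 176) = I*√31811 - 1*(-176) = I*√31811 + 176 = 176 + I*√31811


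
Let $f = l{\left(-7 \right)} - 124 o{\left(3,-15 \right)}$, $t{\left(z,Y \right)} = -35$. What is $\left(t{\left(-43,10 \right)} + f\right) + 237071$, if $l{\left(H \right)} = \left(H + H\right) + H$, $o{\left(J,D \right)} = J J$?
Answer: $235899$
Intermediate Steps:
$o{\left(J,D \right)} = J^{2}$
$l{\left(H \right)} = 3 H$ ($l{\left(H \right)} = 2 H + H = 3 H$)
$f = -1137$ ($f = 3 \left(-7\right) - 124 \cdot 3^{2} = -21 - 1116 = -1137$)
$\left(t{\left(-43,10 \right)} + f\right) + 237071 = \left(-35 - 1137\right) + 237071 = -1172 + 237071 = 235899$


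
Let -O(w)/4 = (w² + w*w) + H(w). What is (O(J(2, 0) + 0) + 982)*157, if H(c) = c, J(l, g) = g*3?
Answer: 154174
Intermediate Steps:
J(l, g) = 3*g
O(w) = -8*w² - 4*w (O(w) = -4*((w² + w*w) + w) = -4*((w² + w²) + w) = -4*(2*w² + w) = -4*(w + 2*w²) = -8*w² - 4*w)
(O(J(2, 0) + 0) + 982)*157 = (4*(3*0 + 0)*(-1 - 2*(3*0 + 0)) + 982)*157 = (4*(0 + 0)*(-1 - 2*(0 + 0)) + 982)*157 = (4*0*(-1 - 2*0) + 982)*157 = (4*0*(-1 + 0) + 982)*157 = (4*0*(-1) + 982)*157 = (0 + 982)*157 = 982*157 = 154174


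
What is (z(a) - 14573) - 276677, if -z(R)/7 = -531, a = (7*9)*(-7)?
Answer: -287533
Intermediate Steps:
a = -441 (a = 63*(-7) = -441)
z(R) = 3717 (z(R) = -7*(-531) = 3717)
(z(a) - 14573) - 276677 = (3717 - 14573) - 276677 = -10856 - 276677 = -287533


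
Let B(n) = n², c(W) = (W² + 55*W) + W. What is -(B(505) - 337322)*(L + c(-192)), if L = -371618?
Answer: -28434107282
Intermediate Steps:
c(W) = W² + 56*W
-(B(505) - 337322)*(L + c(-192)) = -(505² - 337322)*(-371618 - 192*(56 - 192)) = -(255025 - 337322)*(-371618 - 192*(-136)) = -(-82297)*(-371618 + 26112) = -(-82297)*(-345506) = -1*28434107282 = -28434107282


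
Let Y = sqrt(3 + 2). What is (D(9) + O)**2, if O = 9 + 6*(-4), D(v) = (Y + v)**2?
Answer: 6661 + 2556*sqrt(5) ≈ 12376.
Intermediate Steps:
Y = sqrt(5) ≈ 2.2361
D(v) = (v + sqrt(5))**2 (D(v) = (sqrt(5) + v)**2 = (v + sqrt(5))**2)
O = -15 (O = 9 - 24 = -15)
(D(9) + O)**2 = ((9 + sqrt(5))**2 - 15)**2 = (-15 + (9 + sqrt(5))**2)**2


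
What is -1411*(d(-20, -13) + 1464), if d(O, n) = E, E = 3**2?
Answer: -2078403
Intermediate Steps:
E = 9
d(O, n) = 9
-1411*(d(-20, -13) + 1464) = -1411*(9 + 1464) = -1411*1473 = -2078403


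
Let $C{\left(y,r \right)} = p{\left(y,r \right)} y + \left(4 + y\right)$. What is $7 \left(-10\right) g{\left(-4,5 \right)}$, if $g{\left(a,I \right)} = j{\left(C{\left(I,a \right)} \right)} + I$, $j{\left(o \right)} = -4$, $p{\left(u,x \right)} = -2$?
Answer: $-70$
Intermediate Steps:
$C{\left(y,r \right)} = 4 - y$ ($C{\left(y,r \right)} = - 2 y + \left(4 + y\right) = 4 - y$)
$g{\left(a,I \right)} = -4 + I$
$7 \left(-10\right) g{\left(-4,5 \right)} = 7 \left(-10\right) \left(-4 + 5\right) = \left(-70\right) 1 = -70$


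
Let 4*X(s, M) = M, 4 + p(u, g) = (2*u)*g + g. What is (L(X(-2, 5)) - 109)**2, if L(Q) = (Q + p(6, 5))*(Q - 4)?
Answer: 20097289/256 ≈ 78505.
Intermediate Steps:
p(u, g) = -4 + g + 2*g*u (p(u, g) = -4 + ((2*u)*g + g) = -4 + (2*g*u + g) = -4 + (g + 2*g*u) = -4 + g + 2*g*u)
X(s, M) = M/4
L(Q) = (-4 + Q)*(61 + Q) (L(Q) = (Q + (-4 + 5 + 2*5*6))*(Q - 4) = (Q + (-4 + 5 + 60))*(-4 + Q) = (Q + 61)*(-4 + Q) = (61 + Q)*(-4 + Q) = (-4 + Q)*(61 + Q))
(L(X(-2, 5)) - 109)**2 = ((-244 + ((1/4)*5)**2 + 57*((1/4)*5)) - 109)**2 = ((-244 + (5/4)**2 + 57*(5/4)) - 109)**2 = ((-244 + 25/16 + 285/4) - 109)**2 = (-2739/16 - 109)**2 = (-4483/16)**2 = 20097289/256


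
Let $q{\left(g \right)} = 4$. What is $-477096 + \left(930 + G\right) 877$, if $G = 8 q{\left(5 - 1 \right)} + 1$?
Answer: $367455$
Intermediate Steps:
$G = 33$ ($G = 8 \cdot 4 + 1 = 32 + 1 = 33$)
$-477096 + \left(930 + G\right) 877 = -477096 + \left(930 + 33\right) 877 = -477096 + 963 \cdot 877 = -477096 + 844551 = 367455$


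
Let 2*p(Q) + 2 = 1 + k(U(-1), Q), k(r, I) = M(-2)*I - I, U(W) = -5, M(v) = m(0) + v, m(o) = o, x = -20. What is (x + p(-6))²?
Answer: 529/4 ≈ 132.25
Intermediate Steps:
M(v) = v (M(v) = 0 + v = v)
k(r, I) = -3*I (k(r, I) = -2*I - I = -3*I)
p(Q) = -½ - 3*Q/2 (p(Q) = -1 + (1 - 3*Q)/2 = -1 + (½ - 3*Q/2) = -½ - 3*Q/2)
(x + p(-6))² = (-20 + (-½ - 3/2*(-6)))² = (-20 + (-½ + 9))² = (-20 + 17/2)² = (-23/2)² = 529/4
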